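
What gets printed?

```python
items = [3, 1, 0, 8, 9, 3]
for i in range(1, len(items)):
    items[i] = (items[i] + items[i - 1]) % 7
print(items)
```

[3, 4, 4, 5, 0, 3]

i=1: items[1] = (1+3)%7 = 4 → [3, 4, 0, 8, 9, 3]
i=2: items[2] = (0+4)%7 = 4 → [3, 4, 4, 8, 9, 3]
i=3: items[3] = (8+4)%7 = 5 → [3, 4, 4, 5, 9, 3]
i=4: items[4] = (9+5)%7 = 0 → [3, 4, 4, 5, 0, 3]
i=5: items[5] = (3+0)%7 = 3 → [3, 4, 4, 5, 0, 3]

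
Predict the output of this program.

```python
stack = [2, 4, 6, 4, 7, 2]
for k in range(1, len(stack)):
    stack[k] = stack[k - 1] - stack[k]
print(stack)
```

[2, -2, -8, -12, -19, -21]

k=1: stack[1] = 2-4 = -2 → [2, -2, 6, 4, 7, 2]
k=2: stack[2] = (-2)-6 = -8 → [2, -2, -8, 4, 7, 2]
k=3: stack[3] = (-8)-4 = -12 → [2, -2, -8, -12, 7, 2]
k=4: stack[4] = (-12)-7 = -19 → [2, -2, -8, -12, -19, 2]
k=5: stack[5] = (-19)-2 = -21 → [2, -2, -8, -12, -19, -21]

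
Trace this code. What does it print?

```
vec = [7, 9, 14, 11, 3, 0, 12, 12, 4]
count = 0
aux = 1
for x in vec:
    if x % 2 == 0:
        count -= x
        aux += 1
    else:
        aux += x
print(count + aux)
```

x=7: not even; aux=8
x=9: not even; aux=17
x=14: even, count = 0-14 = -14; aux=18
x=11: not even; aux=29
x=3: not even; aux=32
x=0: even, count = (-14)-0 = -14; aux=33
x=12: even, count = (-14)-12 = -26; aux=34
x=12: even, count = (-26)-12 = -38; aux=35
x=4: even, count = (-38)-4 = -42; aux=36
count+aux = (-42)+36 = -6

-6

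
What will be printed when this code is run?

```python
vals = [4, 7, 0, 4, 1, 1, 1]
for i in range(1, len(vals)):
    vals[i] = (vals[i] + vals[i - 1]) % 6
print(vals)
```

[4, 5, 5, 3, 4, 5, 0]

i=1: vals[1] = (7+4)%6 = 5 → [4, 5, 0, 4, 1, 1, 1]
i=2: vals[2] = (0+5)%6 = 5 → [4, 5, 5, 4, 1, 1, 1]
i=3: vals[3] = (4+5)%6 = 3 → [4, 5, 5, 3, 1, 1, 1]
i=4: vals[4] = (1+3)%6 = 4 → [4, 5, 5, 3, 4, 1, 1]
i=5: vals[5] = (1+4)%6 = 5 → [4, 5, 5, 3, 4, 5, 1]
i=6: vals[6] = (1+5)%6 = 0 → [4, 5, 5, 3, 4, 5, 0]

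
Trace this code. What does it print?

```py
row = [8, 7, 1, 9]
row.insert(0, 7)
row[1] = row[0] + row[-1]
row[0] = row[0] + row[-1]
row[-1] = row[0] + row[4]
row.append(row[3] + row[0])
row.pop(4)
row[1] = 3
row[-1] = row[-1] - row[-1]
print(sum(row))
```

insert 7 at 0 → [7, 8, 7, 1, 9]
row[1] = row[0]+row[-1] = 7+9 = 16 → [7, 16, 7, 1, 9]
row[0] = row[0]+row[-1] = 7+9 = 16 → [16, 16, 7, 1, 9]
row[-1] = row[0]+row[4] = 16+9 = 25 → [16, 16, 7, 1, 25]
append row[3]+row[0] = 1+16 = 17 → [16, 16, 7, 1, 25, 17]
pop(4) removes 25 → [16, 16, 7, 1, 17]
row[1] = 3 → [16, 3, 7, 1, 17]
row[-1] = row[-1]-row[-1] = 17-17 = 0 → [16, 3, 7, 1, 0]
sum = 27

27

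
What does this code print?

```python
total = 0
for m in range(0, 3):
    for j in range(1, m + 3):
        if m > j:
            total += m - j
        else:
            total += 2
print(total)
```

17

m=0,j=1: not 0>1, total = 0+2 = 2
m=0,j=2: not 0>2, total = 2+2 = 4
m=1,j=1: not 1>1, total = 4+2 = 6
m=1,j=2: not 1>2, total = 6+2 = 8
m=1,j=3: not 1>3, total = 8+2 = 10
m=2,j=1: 2>1, total = 10+1 = 11
m=2,j=2: not 2>2, total = 11+2 = 13
m=2,j=3: not 2>3, total = 13+2 = 15
m=2,j=4: not 2>4, total = 15+2 = 17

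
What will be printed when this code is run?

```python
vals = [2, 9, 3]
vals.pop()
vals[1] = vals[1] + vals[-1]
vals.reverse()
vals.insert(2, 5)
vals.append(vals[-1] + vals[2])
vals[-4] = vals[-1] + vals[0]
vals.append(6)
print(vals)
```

pop() removes 3 → [2, 9]
vals[1] = vals[1]+vals[-1] = 9+9 = 18 → [2, 18]
reverse → [18, 2]
insert 5 at 2 → [18, 2, 5]
append vals[-1]+vals[2] = 5+5 = 10 → [18, 2, 5, 10]
vals[-4] = vals[-1]+vals[0] = 10+18 = 28 → [28, 2, 5, 10]
append 6 → [28, 2, 5, 10, 6]

[28, 2, 5, 10, 6]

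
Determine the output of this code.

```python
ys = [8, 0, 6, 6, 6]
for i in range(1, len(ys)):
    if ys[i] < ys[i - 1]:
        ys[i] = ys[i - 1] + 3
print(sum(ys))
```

i=1: 0<8, ys[1] = 8+3 = 11 → [8, 11, 6, 6, 6]
i=2: 6<11, ys[2] = 11+3 = 14 → [8, 11, 14, 6, 6]
i=3: 6<14, ys[3] = 14+3 = 17 → [8, 11, 14, 17, 6]
i=4: 6<17, ys[4] = 17+3 = 20 → [8, 11, 14, 17, 20]
sum = 70

70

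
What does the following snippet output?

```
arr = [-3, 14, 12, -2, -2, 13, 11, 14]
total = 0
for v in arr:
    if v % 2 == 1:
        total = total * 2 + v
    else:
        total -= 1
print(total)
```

8

v=-3: odd, total = 0*2+(-3) = -3
v=14: not odd, total = (-3)-1 = -4
v=12: not odd, total = (-4)-1 = -5
v=-2: not odd, total = (-5)-1 = -6
v=-2: not odd, total = (-6)-1 = -7
v=13: odd, total = (-7)*2+13 = -1
v=11: odd, total = (-1)*2+11 = 9
v=14: not odd, total = 9-1 = 8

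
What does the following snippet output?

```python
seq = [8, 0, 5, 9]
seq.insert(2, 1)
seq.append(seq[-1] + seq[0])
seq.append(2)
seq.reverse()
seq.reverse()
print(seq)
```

[8, 0, 1, 5, 9, 17, 2]

insert 1 at 2 → [8, 0, 1, 5, 9]
append seq[-1]+seq[0] = 9+8 = 17 → [8, 0, 1, 5, 9, 17]
append 2 → [8, 0, 1, 5, 9, 17, 2]
reverse → [2, 17, 9, 5, 1, 0, 8]
reverse → [8, 0, 1, 5, 9, 17, 2]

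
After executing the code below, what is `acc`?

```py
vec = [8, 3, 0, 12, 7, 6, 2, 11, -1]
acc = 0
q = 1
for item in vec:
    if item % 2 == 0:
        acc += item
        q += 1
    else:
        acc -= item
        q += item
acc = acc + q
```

34

item=8: even, acc = 0+8 = 8; q=2
item=3: not even, acc = 8-3 = 5; q=5
item=0: even, acc = 5+0 = 5; q=6
item=12: even, acc = 5+12 = 17; q=7
item=7: not even, acc = 17-7 = 10; q=14
item=6: even, acc = 10+6 = 16; q=15
item=2: even, acc = 16+2 = 18; q=16
item=11: not even, acc = 18-11 = 7; q=27
item=-1: not even, acc = 7-(-1) = 8; q=26
acc+q = 8+26 = 34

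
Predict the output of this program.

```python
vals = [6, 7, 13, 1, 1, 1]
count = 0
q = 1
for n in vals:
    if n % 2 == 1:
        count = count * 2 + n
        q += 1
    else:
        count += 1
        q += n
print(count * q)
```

n=6: not odd, count = 0+1 = 1; q=7
n=7: odd, count = 1*2+7 = 9; q=8
n=13: odd, count = 9*2+13 = 31; q=9
n=1: odd, count = 31*2+1 = 63; q=10
n=1: odd, count = 63*2+1 = 127; q=11
n=1: odd, count = 127*2+1 = 255; q=12
count*q = 255*12 = 3060

3060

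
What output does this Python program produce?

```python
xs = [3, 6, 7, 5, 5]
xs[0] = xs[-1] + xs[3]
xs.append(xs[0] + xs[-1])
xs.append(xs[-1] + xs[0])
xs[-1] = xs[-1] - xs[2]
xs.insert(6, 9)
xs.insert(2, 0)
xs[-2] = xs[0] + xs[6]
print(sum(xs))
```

91

xs[0] = xs[-1]+xs[3] = 5+5 = 10 → [10, 6, 7, 5, 5]
append xs[0]+xs[-1] = 10+5 = 15 → [10, 6, 7, 5, 5, 15]
append xs[-1]+xs[0] = 15+10 = 25 → [10, 6, 7, 5, 5, 15, 25]
xs[-1] = xs[-1]-xs[2] = 25-7 = 18 → [10, 6, 7, 5, 5, 15, 18]
insert 9 at 6 → [10, 6, 7, 5, 5, 15, 9, 18]
insert 0 at 2 → [10, 6, 0, 7, 5, 5, 15, 9, 18]
xs[-2] = xs[0]+xs[6] = 10+15 = 25 → [10, 6, 0, 7, 5, 5, 15, 25, 18]
sum = 91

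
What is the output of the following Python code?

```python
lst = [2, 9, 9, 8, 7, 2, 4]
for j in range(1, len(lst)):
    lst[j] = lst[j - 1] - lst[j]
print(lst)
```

j=1: lst[1] = 2-9 = -7 → [2, -7, 9, 8, 7, 2, 4]
j=2: lst[2] = (-7)-9 = -16 → [2, -7, -16, 8, 7, 2, 4]
j=3: lst[3] = (-16)-8 = -24 → [2, -7, -16, -24, 7, 2, 4]
j=4: lst[4] = (-24)-7 = -31 → [2, -7, -16, -24, -31, 2, 4]
j=5: lst[5] = (-31)-2 = -33 → [2, -7, -16, -24, -31, -33, 4]
j=6: lst[6] = (-33)-4 = -37 → [2, -7, -16, -24, -31, -33, -37]

[2, -7, -16, -24, -31, -33, -37]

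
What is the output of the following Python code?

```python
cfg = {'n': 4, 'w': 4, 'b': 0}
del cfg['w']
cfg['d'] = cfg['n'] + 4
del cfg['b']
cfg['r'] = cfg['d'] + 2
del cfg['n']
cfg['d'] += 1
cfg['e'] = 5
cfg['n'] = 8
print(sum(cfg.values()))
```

del 'w' → {'n': 4, 'b': 0}
cfg['d'] = cfg['n']+4 = 8 → {'n': 4, 'b': 0, 'd': 8}
del 'b' → {'n': 4, 'd': 8}
cfg['r'] = cfg['d']+2 = 10 → {'n': 4, 'd': 8, 'r': 10}
del 'n' → {'d': 8, 'r': 10}
cfg['d'] = 8+1 = 9 → {'d': 9, 'r': 10}
cfg['e'] = 5 → {'d': 9, 'r': 10, 'e': 5}
cfg['n'] = 8 → {'d': 9, 'r': 10, 'e': 5, 'n': 8}
sum of values = 32

32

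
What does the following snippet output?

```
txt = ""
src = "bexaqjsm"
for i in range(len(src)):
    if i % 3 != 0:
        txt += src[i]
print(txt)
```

i=0: skip
i=1: add 'e' → 'e'
i=2: add 'x' → 'ex'
i=3: skip
i=4: add 'q' → 'exq'
i=5: add 'j' → 'exqj'
i=6: skip
i=7: add 'm' → 'exqjm'

exqjm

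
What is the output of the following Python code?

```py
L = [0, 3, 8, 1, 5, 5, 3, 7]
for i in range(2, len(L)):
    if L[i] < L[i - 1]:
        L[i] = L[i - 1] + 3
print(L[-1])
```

23

i=2: 8>=3, unchanged → [0, 3, 8, 1, 5, 5, 3, 7]
i=3: 1<8, L[3] = 8+3 = 11 → [0, 3, 8, 11, 5, 5, 3, 7]
i=4: 5<11, L[4] = 11+3 = 14 → [0, 3, 8, 11, 14, 5, 3, 7]
i=5: 5<14, L[5] = 14+3 = 17 → [0, 3, 8, 11, 14, 17, 3, 7]
i=6: 3<17, L[6] = 17+3 = 20 → [0, 3, 8, 11, 14, 17, 20, 7]
i=7: 7<20, L[7] = 20+3 = 23 → [0, 3, 8, 11, 14, 17, 20, 23]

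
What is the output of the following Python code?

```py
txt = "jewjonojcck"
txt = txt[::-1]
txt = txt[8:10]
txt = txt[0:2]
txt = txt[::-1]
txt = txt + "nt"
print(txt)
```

ewnt

reverse → 'kccjonojwej'
slice [8:10] → 'we'
slice [0:2] → 'we'
reverse → 'ew'
+ 'nt' → 'ewnt'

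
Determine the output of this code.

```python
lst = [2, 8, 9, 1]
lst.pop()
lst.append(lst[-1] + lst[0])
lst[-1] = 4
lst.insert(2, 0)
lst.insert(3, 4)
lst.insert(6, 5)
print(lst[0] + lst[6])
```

pop() removes 1 → [2, 8, 9]
append lst[-1]+lst[0] = 9+2 = 11 → [2, 8, 9, 11]
lst[-1] = 4 → [2, 8, 9, 4]
insert 0 at 2 → [2, 8, 0, 9, 4]
insert 4 at 3 → [2, 8, 0, 4, 9, 4]
insert 5 at 6 → [2, 8, 0, 4, 9, 4, 5]
lst[0]+lst[6] = 2+5 = 7

7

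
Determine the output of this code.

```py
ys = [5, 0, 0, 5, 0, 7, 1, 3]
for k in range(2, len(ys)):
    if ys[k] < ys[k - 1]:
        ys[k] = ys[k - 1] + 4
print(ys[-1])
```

21

k=2: 0>=0, unchanged → [5, 0, 0, 5, 0, 7, 1, 3]
k=3: 5>=0, unchanged → [5, 0, 0, 5, 0, 7, 1, 3]
k=4: 0<5, ys[4] = 5+4 = 9 → [5, 0, 0, 5, 9, 7, 1, 3]
k=5: 7<9, ys[5] = 9+4 = 13 → [5, 0, 0, 5, 9, 13, 1, 3]
k=6: 1<13, ys[6] = 13+4 = 17 → [5, 0, 0, 5, 9, 13, 17, 3]
k=7: 3<17, ys[7] = 17+4 = 21 → [5, 0, 0, 5, 9, 13, 17, 21]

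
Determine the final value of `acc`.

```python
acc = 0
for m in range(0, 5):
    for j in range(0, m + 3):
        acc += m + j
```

m=0,j=0: acc = 0+0 = 0
m=0,j=1: acc = 0+1 = 1
m=0,j=2: acc = 1+2 = 3
m=1,j=0: acc = 3+1 = 4
m=1,j=1: acc = 4+2 = 6
m=1,j=2: acc = 6+3 = 9
m=1,j=3: acc = 9+4 = 13
m=2,j=0: acc = 13+2 = 15
m=2,j=1: acc = 15+3 = 18
m=2,j=2: acc = 18+4 = 22
m=2,j=3: acc = 22+5 = 27
m=2,j=4: acc = 27+6 = 33
m=3,j=0: acc = 33+3 = 36
m=3,j=1: acc = 36+4 = 40
m=3,j=2: acc = 40+5 = 45
m=3,j=3: acc = 45+6 = 51
m=3,j=4: acc = 51+7 = 58
m=3,j=5: acc = 58+8 = 66
m=4,j=0: acc = 66+4 = 70
m=4,j=1: acc = 70+5 = 75
m=4,j=2: acc = 75+6 = 81
m=4,j=3: acc = 81+7 = 88
m=4,j=4: acc = 88+8 = 96
m=4,j=5: acc = 96+9 = 105
m=4,j=6: acc = 105+10 = 115

115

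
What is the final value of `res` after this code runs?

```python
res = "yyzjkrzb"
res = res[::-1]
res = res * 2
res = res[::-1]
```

reverse → 'bzrkjzyy'
repeat ×2 → 'bzrkjzyybzrkjzyy'
reverse → 'yyzjkrzbyyzjkrzb'

'yyzjkrzbyyzjkrzb'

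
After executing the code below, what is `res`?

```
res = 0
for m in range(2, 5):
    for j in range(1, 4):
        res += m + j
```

m=2,j=1: res = 0+3 = 3
m=2,j=2: res = 3+4 = 7
m=2,j=3: res = 7+5 = 12
m=3,j=1: res = 12+4 = 16
m=3,j=2: res = 16+5 = 21
m=3,j=3: res = 21+6 = 27
m=4,j=1: res = 27+5 = 32
m=4,j=2: res = 32+6 = 38
m=4,j=3: res = 38+7 = 45

45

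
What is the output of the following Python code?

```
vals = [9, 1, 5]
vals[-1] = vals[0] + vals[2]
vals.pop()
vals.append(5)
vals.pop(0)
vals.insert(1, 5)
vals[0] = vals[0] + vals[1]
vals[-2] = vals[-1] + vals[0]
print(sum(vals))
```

vals[-1] = vals[0]+vals[2] = 9+5 = 14 → [9, 1, 14]
pop() removes 14 → [9, 1]
append 5 → [9, 1, 5]
pop(0) removes 9 → [1, 5]
insert 5 at 1 → [1, 5, 5]
vals[0] = vals[0]+vals[1] = 1+5 = 6 → [6, 5, 5]
vals[-2] = vals[-1]+vals[0] = 5+6 = 11 → [6, 11, 5]
sum = 22

22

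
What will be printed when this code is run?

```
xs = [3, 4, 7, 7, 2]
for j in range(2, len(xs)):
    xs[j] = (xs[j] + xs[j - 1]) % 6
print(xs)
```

j=2: xs[2] = (7+4)%6 = 5 → [3, 4, 5, 7, 2]
j=3: xs[3] = (7+5)%6 = 0 → [3, 4, 5, 0, 2]
j=4: xs[4] = (2+0)%6 = 2 → [3, 4, 5, 0, 2]

[3, 4, 5, 0, 2]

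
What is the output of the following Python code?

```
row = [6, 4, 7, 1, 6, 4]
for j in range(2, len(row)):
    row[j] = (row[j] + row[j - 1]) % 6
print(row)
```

j=2: row[2] = (7+4)%6 = 5 → [6, 4, 5, 1, 6, 4]
j=3: row[3] = (1+5)%6 = 0 → [6, 4, 5, 0, 6, 4]
j=4: row[4] = (6+0)%6 = 0 → [6, 4, 5, 0, 0, 4]
j=5: row[5] = (4+0)%6 = 4 → [6, 4, 5, 0, 0, 4]

[6, 4, 5, 0, 0, 4]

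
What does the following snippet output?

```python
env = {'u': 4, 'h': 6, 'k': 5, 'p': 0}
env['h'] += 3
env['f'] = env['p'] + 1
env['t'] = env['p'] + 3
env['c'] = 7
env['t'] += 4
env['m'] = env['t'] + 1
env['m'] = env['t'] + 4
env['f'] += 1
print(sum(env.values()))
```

45

env['h'] = 6+3 = 9 → {'u': 4, 'h': 9, 'k': 5, 'p': 0}
env['f'] = env['p']+1 = 1 → {'u': 4, 'h': 9, 'k': 5, 'p': 0, 'f': 1}
env['t'] = env['p']+3 = 3 → {'u': 4, 'h': 9, 'k': 5, 'p': 0, 'f': 1, 't': 3}
env['c'] = 7 → {'u': 4, 'h': 9, 'k': 5, 'p': 0, 'f': 1, 't': 3, 'c': 7}
env['t'] = 3+4 = 7 → {'u': 4, 'h': 9, 'k': 5, 'p': 0, 'f': 1, 't': 7, 'c': 7}
env['m'] = env['t']+1 = 8 → {'u': 4, 'h': 9, 'k': 5, 'p': 0, 'f': 1, 't': 7, 'c': 7, 'm': 8}
env['m'] = env['t']+4 = 11 → {'u': 4, 'h': 9, 'k': 5, 'p': 0, 'f': 1, 't': 7, 'c': 7, 'm': 11}
env['f'] = 1+1 = 2 → {'u': 4, 'h': 9, 'k': 5, 'p': 0, 'f': 2, 't': 7, 'c': 7, 'm': 11}
sum of values = 45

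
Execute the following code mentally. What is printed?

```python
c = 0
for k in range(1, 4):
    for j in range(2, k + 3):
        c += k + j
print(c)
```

k=1,j=2: c = 0+3 = 3
k=1,j=3: c = 3+4 = 7
k=2,j=2: c = 7+4 = 11
k=2,j=3: c = 11+5 = 16
k=2,j=4: c = 16+6 = 22
k=3,j=2: c = 22+5 = 27
k=3,j=3: c = 27+6 = 33
k=3,j=4: c = 33+7 = 40
k=3,j=5: c = 40+8 = 48

48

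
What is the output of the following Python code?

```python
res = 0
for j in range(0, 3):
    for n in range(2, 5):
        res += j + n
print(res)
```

36

j=0,n=2: res = 0+2 = 2
j=0,n=3: res = 2+3 = 5
j=0,n=4: res = 5+4 = 9
j=1,n=2: res = 9+3 = 12
j=1,n=3: res = 12+4 = 16
j=1,n=4: res = 16+5 = 21
j=2,n=2: res = 21+4 = 25
j=2,n=3: res = 25+5 = 30
j=2,n=4: res = 30+6 = 36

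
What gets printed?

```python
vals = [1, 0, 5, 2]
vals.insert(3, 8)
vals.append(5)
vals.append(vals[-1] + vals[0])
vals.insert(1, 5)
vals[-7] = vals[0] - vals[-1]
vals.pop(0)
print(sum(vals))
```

21

insert 8 at 3 → [1, 0, 5, 8, 2]
append 5 → [1, 0, 5, 8, 2, 5]
append vals[-1]+vals[0] = 5+1 = 6 → [1, 0, 5, 8, 2, 5, 6]
insert 5 at 1 → [1, 5, 0, 5, 8, 2, 5, 6]
vals[-7] = vals[0]-vals[-1] = 1-6 = -5 → [1, -5, 0, 5, 8, 2, 5, 6]
pop(0) removes 1 → [-5, 0, 5, 8, 2, 5, 6]
sum = 21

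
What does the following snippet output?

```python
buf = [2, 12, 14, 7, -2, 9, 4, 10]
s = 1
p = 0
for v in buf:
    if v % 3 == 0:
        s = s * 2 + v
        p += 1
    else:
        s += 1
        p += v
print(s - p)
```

v=2: not %3==0, s = 1+1 = 2; p=2
v=12: %3==0, s = 2*2+12 = 16; p=3
v=14: not %3==0, s = 16+1 = 17; p=17
v=7: not %3==0, s = 17+1 = 18; p=24
v=-2: not %3==0, s = 18+1 = 19; p=22
v=9: %3==0, s = 19*2+9 = 47; p=23
v=4: not %3==0, s = 47+1 = 48; p=27
v=10: not %3==0, s = 48+1 = 49; p=37
s-p = 49-37 = 12

12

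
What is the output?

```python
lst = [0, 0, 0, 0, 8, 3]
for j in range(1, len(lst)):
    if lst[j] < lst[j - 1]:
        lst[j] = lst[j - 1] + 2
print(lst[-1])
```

j=1: 0>=0, unchanged → [0, 0, 0, 0, 8, 3]
j=2: 0>=0, unchanged → [0, 0, 0, 0, 8, 3]
j=3: 0>=0, unchanged → [0, 0, 0, 0, 8, 3]
j=4: 8>=0, unchanged → [0, 0, 0, 0, 8, 3]
j=5: 3<8, lst[5] = 8+2 = 10 → [0, 0, 0, 0, 8, 10]

10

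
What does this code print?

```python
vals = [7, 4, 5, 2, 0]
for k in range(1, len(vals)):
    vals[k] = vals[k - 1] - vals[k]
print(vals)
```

k=1: vals[1] = 7-4 = 3 → [7, 3, 5, 2, 0]
k=2: vals[2] = 3-5 = -2 → [7, 3, -2, 2, 0]
k=3: vals[3] = (-2)-2 = -4 → [7, 3, -2, -4, 0]
k=4: vals[4] = (-4)-0 = -4 → [7, 3, -2, -4, -4]

[7, 3, -2, -4, -4]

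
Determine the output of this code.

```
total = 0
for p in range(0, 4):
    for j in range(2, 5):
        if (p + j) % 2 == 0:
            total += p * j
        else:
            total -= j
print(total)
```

6

p=0,j=2: even sum, total = 0+0 = 0
p=0,j=3: odd sum, total = 0-3 = -3
p=0,j=4: even sum, total = (-3)+0 = -3
p=1,j=2: odd sum, total = (-3)-2 = -5
p=1,j=3: even sum, total = (-5)+3 = -2
p=1,j=4: odd sum, total = (-2)-4 = -6
p=2,j=2: even sum, total = (-6)+4 = -2
p=2,j=3: odd sum, total = (-2)-3 = -5
p=2,j=4: even sum, total = (-5)+8 = 3
p=3,j=2: odd sum, total = 3-2 = 1
p=3,j=3: even sum, total = 1+9 = 10
p=3,j=4: odd sum, total = 10-4 = 6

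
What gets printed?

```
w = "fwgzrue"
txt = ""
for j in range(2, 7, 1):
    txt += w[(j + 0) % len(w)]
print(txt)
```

j=2: add w[2]='g' → 'g'
j=3: add w[3]='z' → 'gz'
j=4: add w[4]='r' → 'gzr'
j=5: add w[5]='u' → 'gzru'
j=6: add w[6]='e' → 'gzrue'

gzrue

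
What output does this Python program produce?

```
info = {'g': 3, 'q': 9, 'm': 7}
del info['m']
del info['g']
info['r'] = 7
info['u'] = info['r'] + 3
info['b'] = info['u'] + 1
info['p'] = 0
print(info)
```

del 'm' → {'g': 3, 'q': 9}
del 'g' → {'q': 9}
info['r'] = 7 → {'q': 9, 'r': 7}
info['u'] = info['r']+3 = 10 → {'q': 9, 'r': 7, 'u': 10}
info['b'] = info['u']+1 = 11 → {'q': 9, 'r': 7, 'u': 10, 'b': 11}
info['p'] = 0 → {'q': 9, 'r': 7, 'u': 10, 'b': 11, 'p': 0}

{'q': 9, 'r': 7, 'u': 10, 'b': 11, 'p': 0}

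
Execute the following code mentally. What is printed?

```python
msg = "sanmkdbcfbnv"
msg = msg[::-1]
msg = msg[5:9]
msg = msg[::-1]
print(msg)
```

mkdb

reverse → 'vnbfcbdkmnas'
slice [5:9] → 'bdkm'
reverse → 'mkdb'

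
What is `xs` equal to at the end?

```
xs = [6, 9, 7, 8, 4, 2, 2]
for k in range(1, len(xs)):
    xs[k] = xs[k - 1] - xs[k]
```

k=1: xs[1] = 6-9 = -3 → [6, -3, 7, 8, 4, 2, 2]
k=2: xs[2] = (-3)-7 = -10 → [6, -3, -10, 8, 4, 2, 2]
k=3: xs[3] = (-10)-8 = -18 → [6, -3, -10, -18, 4, 2, 2]
k=4: xs[4] = (-18)-4 = -22 → [6, -3, -10, -18, -22, 2, 2]
k=5: xs[5] = (-22)-2 = -24 → [6, -3, -10, -18, -22, -24, 2]
k=6: xs[6] = (-24)-2 = -26 → [6, -3, -10, -18, -22, -24, -26]

[6, -3, -10, -18, -22, -24, -26]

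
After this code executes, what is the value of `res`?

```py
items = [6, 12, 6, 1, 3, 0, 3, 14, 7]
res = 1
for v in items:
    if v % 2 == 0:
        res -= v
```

-37

v=6: even, res = 1-6 = -5
v=12: even, res = (-5)-12 = -17
v=6: even, res = (-17)-6 = -23
v=1: not even
v=3: not even
v=0: even, res = (-23)-0 = -23
v=3: not even
v=14: even, res = (-23)-14 = -37
v=7: not even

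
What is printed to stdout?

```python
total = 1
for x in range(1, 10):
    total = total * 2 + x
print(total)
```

x=1: total = 1*2+1 = 3
x=2: total = 3*2+2 = 8
x=3: total = 8*2+3 = 19
x=4: total = 19*2+4 = 42
x=5: total = 42*2+5 = 89
x=6: total = 89*2+6 = 184
x=7: total = 184*2+7 = 375
x=8: total = 375*2+8 = 758
x=9: total = 758*2+9 = 1525

1525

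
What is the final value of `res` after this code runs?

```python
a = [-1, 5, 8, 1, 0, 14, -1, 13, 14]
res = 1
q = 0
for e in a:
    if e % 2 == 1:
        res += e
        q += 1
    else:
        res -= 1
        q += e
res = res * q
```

574

e=-1: odd, res = 1+(-1) = 0; q=1
e=5: odd, res = 0+5 = 5; q=2
e=8: not odd, res = 5-1 = 4; q=10
e=1: odd, res = 4+1 = 5; q=11
e=0: not odd, res = 5-1 = 4; q=11
e=14: not odd, res = 4-1 = 3; q=25
e=-1: odd, res = 3+(-1) = 2; q=26
e=13: odd, res = 2+13 = 15; q=27
e=14: not odd, res = 15-1 = 14; q=41
res*q = 14*41 = 574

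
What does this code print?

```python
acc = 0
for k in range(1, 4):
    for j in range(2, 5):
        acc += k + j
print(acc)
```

45

k=1,j=2: acc = 0+3 = 3
k=1,j=3: acc = 3+4 = 7
k=1,j=4: acc = 7+5 = 12
k=2,j=2: acc = 12+4 = 16
k=2,j=3: acc = 16+5 = 21
k=2,j=4: acc = 21+6 = 27
k=3,j=2: acc = 27+5 = 32
k=3,j=3: acc = 32+6 = 38
k=3,j=4: acc = 38+7 = 45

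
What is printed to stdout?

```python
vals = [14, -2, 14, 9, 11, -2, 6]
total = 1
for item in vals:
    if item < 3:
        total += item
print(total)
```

item=14: not <3
item=-2: <3, total = 1+(-2) = -1
item=14: not <3
item=9: not <3
item=11: not <3
item=-2: <3, total = (-1)+(-2) = -3
item=6: not <3

-3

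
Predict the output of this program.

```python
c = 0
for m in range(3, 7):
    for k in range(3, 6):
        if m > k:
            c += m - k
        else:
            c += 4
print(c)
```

m=3,k=3: not 3>3, c = 0+4 = 4
m=3,k=4: not 3>4, c = 4+4 = 8
m=3,k=5: not 3>5, c = 8+4 = 12
m=4,k=3: 4>3, c = 12+1 = 13
m=4,k=4: not 4>4, c = 13+4 = 17
m=4,k=5: not 4>5, c = 17+4 = 21
m=5,k=3: 5>3, c = 21+2 = 23
m=5,k=4: 5>4, c = 23+1 = 24
m=5,k=5: not 5>5, c = 24+4 = 28
m=6,k=3: 6>3, c = 28+3 = 31
m=6,k=4: 6>4, c = 31+2 = 33
m=6,k=5: 6>5, c = 33+1 = 34

34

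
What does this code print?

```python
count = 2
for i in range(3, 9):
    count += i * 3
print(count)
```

i=3: count = 2+3*3 = 11
i=4: count = 11+4*3 = 23
i=5: count = 23+5*3 = 38
i=6: count = 38+6*3 = 56
i=7: count = 56+7*3 = 77
i=8: count = 77+8*3 = 101

101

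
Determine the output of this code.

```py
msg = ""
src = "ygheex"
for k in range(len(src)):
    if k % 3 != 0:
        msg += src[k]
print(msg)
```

k=0: skip
k=1: add 'g' → 'g'
k=2: add 'h' → 'gh'
k=3: skip
k=4: add 'e' → 'ghe'
k=5: add 'x' → 'ghex'

ghex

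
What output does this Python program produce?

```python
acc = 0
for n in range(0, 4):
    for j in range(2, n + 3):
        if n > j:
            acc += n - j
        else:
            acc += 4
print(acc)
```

37

n=0,j=2: not 0>2, acc = 0+4 = 4
n=1,j=2: not 1>2, acc = 4+4 = 8
n=1,j=3: not 1>3, acc = 8+4 = 12
n=2,j=2: not 2>2, acc = 12+4 = 16
n=2,j=3: not 2>3, acc = 16+4 = 20
n=2,j=4: not 2>4, acc = 20+4 = 24
n=3,j=2: 3>2, acc = 24+1 = 25
n=3,j=3: not 3>3, acc = 25+4 = 29
n=3,j=4: not 3>4, acc = 29+4 = 33
n=3,j=5: not 3>5, acc = 33+4 = 37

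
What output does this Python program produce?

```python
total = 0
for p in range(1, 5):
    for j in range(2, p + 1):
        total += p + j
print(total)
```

36

p=2,j=2: total = 0+4 = 4
p=3,j=2: total = 4+5 = 9
p=3,j=3: total = 9+6 = 15
p=4,j=2: total = 15+6 = 21
p=4,j=3: total = 21+7 = 28
p=4,j=4: total = 28+8 = 36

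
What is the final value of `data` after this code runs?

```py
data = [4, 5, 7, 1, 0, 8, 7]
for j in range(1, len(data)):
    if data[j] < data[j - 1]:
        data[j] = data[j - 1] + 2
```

[4, 5, 7, 9, 11, 13, 15]

j=1: 5>=4, unchanged → [4, 5, 7, 1, 0, 8, 7]
j=2: 7>=5, unchanged → [4, 5, 7, 1, 0, 8, 7]
j=3: 1<7, data[3] = 7+2 = 9 → [4, 5, 7, 9, 0, 8, 7]
j=4: 0<9, data[4] = 9+2 = 11 → [4, 5, 7, 9, 11, 8, 7]
j=5: 8<11, data[5] = 11+2 = 13 → [4, 5, 7, 9, 11, 13, 7]
j=6: 7<13, data[6] = 13+2 = 15 → [4, 5, 7, 9, 11, 13, 15]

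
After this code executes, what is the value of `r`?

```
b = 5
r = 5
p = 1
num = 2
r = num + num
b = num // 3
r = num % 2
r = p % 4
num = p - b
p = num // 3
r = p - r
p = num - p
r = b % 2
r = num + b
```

r = 2+2 = 4
b = 2//3 = 0
r = 2%2 = 0
r = 1%4 = 1
num = 1-0 = 1
p = 1//3 = 0
r = 0-1 = -1
p = 1-0 = 1
r = 0%2 = 0
r = 1+0 = 1

1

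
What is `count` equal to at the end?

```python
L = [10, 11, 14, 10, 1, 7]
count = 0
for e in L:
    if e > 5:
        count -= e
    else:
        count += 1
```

-51

e=10: >5, count = 0-10 = -10
e=11: >5, count = (-10)-11 = -21
e=14: >5, count = (-21)-14 = -35
e=10: >5, count = (-35)-10 = -45
e=1: not >5, count = (-45)+1 = -44
e=7: >5, count = (-44)-7 = -51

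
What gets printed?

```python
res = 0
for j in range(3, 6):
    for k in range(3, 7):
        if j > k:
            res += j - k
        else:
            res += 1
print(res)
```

13

j=3,k=3: not 3>3, res = 0+1 = 1
j=3,k=4: not 3>4, res = 1+1 = 2
j=3,k=5: not 3>5, res = 2+1 = 3
j=3,k=6: not 3>6, res = 3+1 = 4
j=4,k=3: 4>3, res = 4+1 = 5
j=4,k=4: not 4>4, res = 5+1 = 6
j=4,k=5: not 4>5, res = 6+1 = 7
j=4,k=6: not 4>6, res = 7+1 = 8
j=5,k=3: 5>3, res = 8+2 = 10
j=5,k=4: 5>4, res = 10+1 = 11
j=5,k=5: not 5>5, res = 11+1 = 12
j=5,k=6: not 5>6, res = 12+1 = 13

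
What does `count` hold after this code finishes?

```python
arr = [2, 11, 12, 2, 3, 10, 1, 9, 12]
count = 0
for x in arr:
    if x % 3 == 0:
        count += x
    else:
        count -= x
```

x=2: not %3==0, count = 0-2 = -2
x=11: not %3==0, count = (-2)-11 = -13
x=12: %3==0, count = (-13)+12 = -1
x=2: not %3==0, count = (-1)-2 = -3
x=3: %3==0, count = (-3)+3 = 0
x=10: not %3==0, count = 0-10 = -10
x=1: not %3==0, count = (-10)-1 = -11
x=9: %3==0, count = (-11)+9 = -2
x=12: %3==0, count = (-2)+12 = 10

10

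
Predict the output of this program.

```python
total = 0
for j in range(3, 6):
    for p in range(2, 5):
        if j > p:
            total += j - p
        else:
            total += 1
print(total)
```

j=3,p=2: 3>2, total = 0+1 = 1
j=3,p=3: not 3>3, total = 1+1 = 2
j=3,p=4: not 3>4, total = 2+1 = 3
j=4,p=2: 4>2, total = 3+2 = 5
j=4,p=3: 4>3, total = 5+1 = 6
j=4,p=4: not 4>4, total = 6+1 = 7
j=5,p=2: 5>2, total = 7+3 = 10
j=5,p=3: 5>3, total = 10+2 = 12
j=5,p=4: 5>4, total = 12+1 = 13

13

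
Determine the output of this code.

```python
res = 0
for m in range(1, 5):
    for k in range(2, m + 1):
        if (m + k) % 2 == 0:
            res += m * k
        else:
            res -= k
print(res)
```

m=2,k=2: even sum, res = 0+4 = 4
m=3,k=2: odd sum, res = 4-2 = 2
m=3,k=3: even sum, res = 2+9 = 11
m=4,k=2: even sum, res = 11+8 = 19
m=4,k=3: odd sum, res = 19-3 = 16
m=4,k=4: even sum, res = 16+16 = 32

32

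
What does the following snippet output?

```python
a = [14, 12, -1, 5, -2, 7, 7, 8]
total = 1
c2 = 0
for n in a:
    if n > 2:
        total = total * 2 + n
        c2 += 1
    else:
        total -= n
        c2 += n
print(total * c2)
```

n=14: >2, total = 1*2+14 = 16; c2=1
n=12: >2, total = 16*2+12 = 44; c2=2
n=-1: not >2, total = 44-(-1) = 45; c2=1
n=5: >2, total = 45*2+5 = 95; c2=2
n=-2: not >2, total = 95-(-2) = 97; c2=0
n=7: >2, total = 97*2+7 = 201; c2=1
n=7: >2, total = 201*2+7 = 409; c2=2
n=8: >2, total = 409*2+8 = 826; c2=3
total*c2 = 826*3 = 2478

2478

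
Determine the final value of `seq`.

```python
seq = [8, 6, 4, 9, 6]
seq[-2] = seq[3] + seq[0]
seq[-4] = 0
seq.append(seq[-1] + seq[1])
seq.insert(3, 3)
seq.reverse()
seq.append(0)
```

[6, 6, 17, 3, 4, 0, 8, 0]

seq[-2] = seq[3]+seq[0] = 9+8 = 17 → [8, 6, 4, 17, 6]
seq[-4] = 0 → [8, 0, 4, 17, 6]
append seq[-1]+seq[1] = 6+0 = 6 → [8, 0, 4, 17, 6, 6]
insert 3 at 3 → [8, 0, 4, 3, 17, 6, 6]
reverse → [6, 6, 17, 3, 4, 0, 8]
append 0 → [6, 6, 17, 3, 4, 0, 8, 0]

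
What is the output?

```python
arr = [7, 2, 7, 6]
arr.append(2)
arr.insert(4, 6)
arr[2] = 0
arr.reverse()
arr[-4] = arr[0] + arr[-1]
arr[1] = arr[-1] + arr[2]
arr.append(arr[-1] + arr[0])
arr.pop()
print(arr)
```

[2, 16, 9, 0, 2, 7]

append 2 → [7, 2, 7, 6, 2]
insert 6 at 4 → [7, 2, 7, 6, 6, 2]
arr[2] = 0 → [7, 2, 0, 6, 6, 2]
reverse → [2, 6, 6, 0, 2, 7]
arr[-4] = arr[0]+arr[-1] = 2+7 = 9 → [2, 6, 9, 0, 2, 7]
arr[1] = arr[-1]+arr[2] = 7+9 = 16 → [2, 16, 9, 0, 2, 7]
append arr[-1]+arr[0] = 7+2 = 9 → [2, 16, 9, 0, 2, 7, 9]
pop() removes 9 → [2, 16, 9, 0, 2, 7]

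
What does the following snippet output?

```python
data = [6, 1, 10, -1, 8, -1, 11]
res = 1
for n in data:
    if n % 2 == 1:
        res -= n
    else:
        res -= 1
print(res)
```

-12

n=6: not odd, res = 1-1 = 0
n=1: odd, res = 0-1 = -1
n=10: not odd, res = (-1)-1 = -2
n=-1: odd, res = (-2)-(-1) = -1
n=8: not odd, res = (-1)-1 = -2
n=-1: odd, res = (-2)-(-1) = -1
n=11: odd, res = (-1)-11 = -12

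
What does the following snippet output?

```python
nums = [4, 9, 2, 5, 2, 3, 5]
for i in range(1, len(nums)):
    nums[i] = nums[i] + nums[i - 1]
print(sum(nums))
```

i=1: nums[1] = 9+4 = 13 → [4, 13, 2, 5, 2, 3, 5]
i=2: nums[2] = 2+13 = 15 → [4, 13, 15, 5, 2, 3, 5]
i=3: nums[3] = 5+15 = 20 → [4, 13, 15, 20, 2, 3, 5]
i=4: nums[4] = 2+20 = 22 → [4, 13, 15, 20, 22, 3, 5]
i=5: nums[5] = 3+22 = 25 → [4, 13, 15, 20, 22, 25, 5]
i=6: nums[6] = 5+25 = 30 → [4, 13, 15, 20, 22, 25, 30]
sum = 129

129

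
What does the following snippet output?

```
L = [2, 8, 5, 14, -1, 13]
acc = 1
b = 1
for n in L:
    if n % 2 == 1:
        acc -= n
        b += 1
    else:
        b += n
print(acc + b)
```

12

n=2: not odd; b=3
n=8: not odd; b=11
n=5: odd, acc = 1-5 = -4; b=12
n=14: not odd; b=26
n=-1: odd, acc = (-4)-(-1) = -3; b=27
n=13: odd, acc = (-3)-13 = -16; b=28
acc+b = (-16)+28 = 12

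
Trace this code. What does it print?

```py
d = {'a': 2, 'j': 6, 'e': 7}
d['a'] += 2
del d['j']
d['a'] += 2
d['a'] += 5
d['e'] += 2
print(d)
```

{'a': 11, 'e': 9}

d['a'] = 2+2 = 4 → {'a': 4, 'j': 6, 'e': 7}
del 'j' → {'a': 4, 'e': 7}
d['a'] = 4+2 = 6 → {'a': 6, 'e': 7}
d['a'] = 6+5 = 11 → {'a': 11, 'e': 7}
d['e'] = 7+2 = 9 → {'a': 11, 'e': 9}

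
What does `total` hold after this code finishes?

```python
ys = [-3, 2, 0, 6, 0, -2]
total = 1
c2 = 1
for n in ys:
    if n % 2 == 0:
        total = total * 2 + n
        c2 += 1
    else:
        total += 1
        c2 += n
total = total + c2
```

n=-3: not even, total = 1+1 = 2; c2=-2
n=2: even, total = 2*2+2 = 6; c2=-1
n=0: even, total = 6*2+0 = 12; c2=0
n=6: even, total = 12*2+6 = 30; c2=1
n=0: even, total = 30*2+0 = 60; c2=2
n=-2: even, total = 60*2+(-2) = 118; c2=3
total+c2 = 118+3 = 121

121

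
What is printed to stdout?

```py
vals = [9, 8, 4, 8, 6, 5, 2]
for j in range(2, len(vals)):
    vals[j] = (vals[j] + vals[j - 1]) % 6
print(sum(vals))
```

25

j=2: vals[2] = (4+8)%6 = 0 → [9, 8, 0, 8, 6, 5, 2]
j=3: vals[3] = (8+0)%6 = 2 → [9, 8, 0, 2, 6, 5, 2]
j=4: vals[4] = (6+2)%6 = 2 → [9, 8, 0, 2, 2, 5, 2]
j=5: vals[5] = (5+2)%6 = 1 → [9, 8, 0, 2, 2, 1, 2]
j=6: vals[6] = (2+1)%6 = 3 → [9, 8, 0, 2, 2, 1, 3]
sum = 25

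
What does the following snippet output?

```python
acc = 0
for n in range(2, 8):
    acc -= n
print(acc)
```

n=2: acc = 0-2 = -2
n=3: acc = (-2)-3 = -5
n=4: acc = (-5)-4 = -9
n=5: acc = (-9)-5 = -14
n=6: acc = (-14)-6 = -20
n=7: acc = (-20)-7 = -27

-27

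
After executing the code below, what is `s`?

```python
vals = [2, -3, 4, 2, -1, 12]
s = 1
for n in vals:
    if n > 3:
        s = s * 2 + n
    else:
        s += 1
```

n=2: not >3, s = 1+1 = 2
n=-3: not >3, s = 2+1 = 3
n=4: >3, s = 3*2+4 = 10
n=2: not >3, s = 10+1 = 11
n=-1: not >3, s = 11+1 = 12
n=12: >3, s = 12*2+12 = 36

36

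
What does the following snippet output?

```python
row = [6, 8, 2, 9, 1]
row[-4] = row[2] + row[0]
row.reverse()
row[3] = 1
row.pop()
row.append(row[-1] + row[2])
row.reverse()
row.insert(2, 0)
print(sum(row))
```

row[-4] = row[2]+row[0] = 2+6 = 8 → [6, 8, 2, 9, 1]
reverse → [1, 9, 2, 8, 6]
row[3] = 1 → [1, 9, 2, 1, 6]
pop() removes 6 → [1, 9, 2, 1]
append row[-1]+row[2] = 1+2 = 3 → [1, 9, 2, 1, 3]
reverse → [3, 1, 2, 9, 1]
insert 0 at 2 → [3, 1, 0, 2, 9, 1]
sum = 16

16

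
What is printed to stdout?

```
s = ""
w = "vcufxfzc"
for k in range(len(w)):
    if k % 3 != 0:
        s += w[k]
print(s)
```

k=0: skip
k=1: add 'c' → 'c'
k=2: add 'u' → 'cu'
k=3: skip
k=4: add 'x' → 'cux'
k=5: add 'f' → 'cuxf'
k=6: skip
k=7: add 'c' → 'cuxfc'

cuxfc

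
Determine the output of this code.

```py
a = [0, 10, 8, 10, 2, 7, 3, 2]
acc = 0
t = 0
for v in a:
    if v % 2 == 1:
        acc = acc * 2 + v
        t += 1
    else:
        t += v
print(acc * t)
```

v=0: not odd; t=0
v=10: not odd; t=10
v=8: not odd; t=18
v=10: not odd; t=28
v=2: not odd; t=30
v=7: odd, acc = 0*2+7 = 7; t=31
v=3: odd, acc = 7*2+3 = 17; t=32
v=2: not odd; t=34
acc*t = 17*34 = 578

578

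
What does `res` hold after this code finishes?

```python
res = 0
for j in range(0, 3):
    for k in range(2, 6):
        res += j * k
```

42

j=0,k=2: res = 0+0 = 0
j=0,k=3: res = 0+0 = 0
j=0,k=4: res = 0+0 = 0
j=0,k=5: res = 0+0 = 0
j=1,k=2: res = 0+2 = 2
j=1,k=3: res = 2+3 = 5
j=1,k=4: res = 5+4 = 9
j=1,k=5: res = 9+5 = 14
j=2,k=2: res = 14+4 = 18
j=2,k=3: res = 18+6 = 24
j=2,k=4: res = 24+8 = 32
j=2,k=5: res = 32+10 = 42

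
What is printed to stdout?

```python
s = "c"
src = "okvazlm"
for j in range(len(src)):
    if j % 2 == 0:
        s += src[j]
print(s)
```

covzm

j=0: add 'o' → 'co'
j=1: skip
j=2: add 'v' → 'cov'
j=3: skip
j=4: add 'z' → 'covz'
j=5: skip
j=6: add 'm' → 'covzm'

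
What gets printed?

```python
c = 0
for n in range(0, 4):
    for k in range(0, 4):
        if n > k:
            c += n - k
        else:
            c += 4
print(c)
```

n=0,k=0: not 0>0, c = 0+4 = 4
n=0,k=1: not 0>1, c = 4+4 = 8
n=0,k=2: not 0>2, c = 8+4 = 12
n=0,k=3: not 0>3, c = 12+4 = 16
n=1,k=0: 1>0, c = 16+1 = 17
n=1,k=1: not 1>1, c = 17+4 = 21
n=1,k=2: not 1>2, c = 21+4 = 25
n=1,k=3: not 1>3, c = 25+4 = 29
n=2,k=0: 2>0, c = 29+2 = 31
n=2,k=1: 2>1, c = 31+1 = 32
n=2,k=2: not 2>2, c = 32+4 = 36
n=2,k=3: not 2>3, c = 36+4 = 40
n=3,k=0: 3>0, c = 40+3 = 43
n=3,k=1: 3>1, c = 43+2 = 45
n=3,k=2: 3>2, c = 45+1 = 46
n=3,k=3: not 3>3, c = 46+4 = 50

50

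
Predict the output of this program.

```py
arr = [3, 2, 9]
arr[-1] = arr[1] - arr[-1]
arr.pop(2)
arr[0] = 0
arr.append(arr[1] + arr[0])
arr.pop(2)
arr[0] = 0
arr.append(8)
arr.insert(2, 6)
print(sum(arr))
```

arr[-1] = arr[1]-arr[-1] = 2-9 = -7 → [3, 2, -7]
pop(2) removes -7 → [3, 2]
arr[0] = 0 → [0, 2]
append arr[1]+arr[0] = 2+0 = 2 → [0, 2, 2]
pop(2) removes 2 → [0, 2]
arr[0] = 0 → [0, 2]
append 8 → [0, 2, 8]
insert 6 at 2 → [0, 2, 6, 8]
sum = 16

16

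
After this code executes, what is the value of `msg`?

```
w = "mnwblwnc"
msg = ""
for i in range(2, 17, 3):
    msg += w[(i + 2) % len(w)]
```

i=2: add w[4]='l' → 'l'
i=5: add w[7]='c' → 'lc'
i=8: add w[2]='w' → 'lcw'
i=11: add w[5]='w' → 'lcww'
i=14: add w[0]='m' → 'lcwwm'

'lcwwm'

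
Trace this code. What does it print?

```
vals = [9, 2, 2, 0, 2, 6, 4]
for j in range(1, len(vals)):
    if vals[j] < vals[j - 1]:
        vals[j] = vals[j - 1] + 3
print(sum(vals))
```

j=1: 2<9, vals[1] = 9+3 = 12 → [9, 12, 2, 0, 2, 6, 4]
j=2: 2<12, vals[2] = 12+3 = 15 → [9, 12, 15, 0, 2, 6, 4]
j=3: 0<15, vals[3] = 15+3 = 18 → [9, 12, 15, 18, 2, 6, 4]
j=4: 2<18, vals[4] = 18+3 = 21 → [9, 12, 15, 18, 21, 6, 4]
j=5: 6<21, vals[5] = 21+3 = 24 → [9, 12, 15, 18, 21, 24, 4]
j=6: 4<24, vals[6] = 24+3 = 27 → [9, 12, 15, 18, 21, 24, 27]
sum = 126

126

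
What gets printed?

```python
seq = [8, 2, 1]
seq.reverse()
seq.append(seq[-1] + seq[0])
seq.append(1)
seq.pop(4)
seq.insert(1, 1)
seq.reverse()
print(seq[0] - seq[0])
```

0

reverse → [1, 2, 8]
append seq[-1]+seq[0] = 8+1 = 9 → [1, 2, 8, 9]
append 1 → [1, 2, 8, 9, 1]
pop(4) removes 1 → [1, 2, 8, 9]
insert 1 at 1 → [1, 1, 2, 8, 9]
reverse → [9, 8, 2, 1, 1]
seq[0]-seq[0] = 9-9 = 0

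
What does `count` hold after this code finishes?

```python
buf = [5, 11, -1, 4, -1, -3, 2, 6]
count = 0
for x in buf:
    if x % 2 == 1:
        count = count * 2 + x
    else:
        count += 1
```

x=5: odd, count = 0*2+5 = 5
x=11: odd, count = 5*2+11 = 21
x=-1: odd, count = 21*2+(-1) = 41
x=4: not odd, count = 41+1 = 42
x=-1: odd, count = 42*2+(-1) = 83
x=-3: odd, count = 83*2+(-3) = 163
x=2: not odd, count = 163+1 = 164
x=6: not odd, count = 164+1 = 165

165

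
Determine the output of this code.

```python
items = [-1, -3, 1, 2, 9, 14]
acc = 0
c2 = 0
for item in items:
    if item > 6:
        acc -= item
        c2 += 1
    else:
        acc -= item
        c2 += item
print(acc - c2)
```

item=-1: not >6, acc = 0-(-1) = 1; c2=-1
item=-3: not >6, acc = 1-(-3) = 4; c2=-4
item=1: not >6, acc = 4-1 = 3; c2=-3
item=2: not >6, acc = 3-2 = 1; c2=-1
item=9: >6, acc = 1-9 = -8; c2=0
item=14: >6, acc = (-8)-14 = -22; c2=1
acc-c2 = (-22)-1 = -23

-23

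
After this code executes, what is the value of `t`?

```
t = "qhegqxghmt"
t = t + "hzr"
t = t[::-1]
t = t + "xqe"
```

'rzhtmhgxqgehqxqe'

+ 'hzr' → 'qhegqxghmthzr'
reverse → 'rzhtmhgxqgehq'
+ 'xqe' → 'rzhtmhgxqgehqxqe'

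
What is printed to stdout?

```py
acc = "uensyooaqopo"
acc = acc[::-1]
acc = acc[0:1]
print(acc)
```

reverse → 'opoqaooysneu'
slice [0:1] → 'o'

o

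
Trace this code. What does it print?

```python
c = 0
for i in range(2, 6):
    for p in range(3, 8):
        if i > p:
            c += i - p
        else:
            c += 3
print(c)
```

i=2,p=3: not 2>3, c = 0+3 = 3
i=2,p=4: not 2>4, c = 3+3 = 6
i=2,p=5: not 2>5, c = 6+3 = 9
i=2,p=6: not 2>6, c = 9+3 = 12
i=2,p=7: not 2>7, c = 12+3 = 15
i=3,p=3: not 3>3, c = 15+3 = 18
i=3,p=4: not 3>4, c = 18+3 = 21
i=3,p=5: not 3>5, c = 21+3 = 24
i=3,p=6: not 3>6, c = 24+3 = 27
i=3,p=7: not 3>7, c = 27+3 = 30
i=4,p=3: 4>3, c = 30+1 = 31
i=4,p=4: not 4>4, c = 31+3 = 34
i=4,p=5: not 4>5, c = 34+3 = 37
i=4,p=6: not 4>6, c = 37+3 = 40
i=4,p=7: not 4>7, c = 40+3 = 43
i=5,p=3: 5>3, c = 43+2 = 45
i=5,p=4: 5>4, c = 45+1 = 46
i=5,p=5: not 5>5, c = 46+3 = 49
i=5,p=6: not 5>6, c = 49+3 = 52
i=5,p=7: not 5>7, c = 52+3 = 55

55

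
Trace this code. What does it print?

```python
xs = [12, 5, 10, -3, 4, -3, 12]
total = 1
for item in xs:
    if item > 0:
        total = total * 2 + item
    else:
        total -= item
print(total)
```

342

item=12: >0, total = 1*2+12 = 14
item=5: >0, total = 14*2+5 = 33
item=10: >0, total = 33*2+10 = 76
item=-3: not >0, total = 76-(-3) = 79
item=4: >0, total = 79*2+4 = 162
item=-3: not >0, total = 162-(-3) = 165
item=12: >0, total = 165*2+12 = 342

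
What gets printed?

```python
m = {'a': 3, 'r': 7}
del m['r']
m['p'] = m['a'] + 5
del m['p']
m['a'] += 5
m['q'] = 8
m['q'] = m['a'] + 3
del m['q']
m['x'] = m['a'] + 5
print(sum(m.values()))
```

21

del 'r' → {'a': 3}
m['p'] = m['a']+5 = 8 → {'a': 3, 'p': 8}
del 'p' → {'a': 3}
m['a'] = 3+5 = 8 → {'a': 8}
m['q'] = 8 → {'a': 8, 'q': 8}
m['q'] = m['a']+3 = 11 → {'a': 8, 'q': 11}
del 'q' → {'a': 8}
m['x'] = m['a']+5 = 13 → {'a': 8, 'x': 13}
sum of values = 21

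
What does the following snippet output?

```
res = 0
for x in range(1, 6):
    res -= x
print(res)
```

-15

x=1: res = 0-1 = -1
x=2: res = (-1)-2 = -3
x=3: res = (-3)-3 = -6
x=4: res = (-6)-4 = -10
x=5: res = (-10)-5 = -15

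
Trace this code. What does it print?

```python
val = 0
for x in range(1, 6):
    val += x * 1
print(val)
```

x=1: val = 0+1*1 = 1
x=2: val = 1+2*1 = 3
x=3: val = 3+3*1 = 6
x=4: val = 6+4*1 = 10
x=5: val = 10+5*1 = 15

15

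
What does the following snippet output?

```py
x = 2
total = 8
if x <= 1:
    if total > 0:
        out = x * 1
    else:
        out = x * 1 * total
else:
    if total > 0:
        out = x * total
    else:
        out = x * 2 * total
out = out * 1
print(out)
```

x=2, total=8
x <= 1 is False; total > 0 is True
→ out = x * total = 16
out = 16*1 = 16

16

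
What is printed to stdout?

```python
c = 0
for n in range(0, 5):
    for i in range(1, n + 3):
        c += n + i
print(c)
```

105

n=0,i=1: c = 0+1 = 1
n=0,i=2: c = 1+2 = 3
n=1,i=1: c = 3+2 = 5
n=1,i=2: c = 5+3 = 8
n=1,i=3: c = 8+4 = 12
n=2,i=1: c = 12+3 = 15
n=2,i=2: c = 15+4 = 19
n=2,i=3: c = 19+5 = 24
n=2,i=4: c = 24+6 = 30
n=3,i=1: c = 30+4 = 34
n=3,i=2: c = 34+5 = 39
n=3,i=3: c = 39+6 = 45
n=3,i=4: c = 45+7 = 52
n=3,i=5: c = 52+8 = 60
n=4,i=1: c = 60+5 = 65
n=4,i=2: c = 65+6 = 71
n=4,i=3: c = 71+7 = 78
n=4,i=4: c = 78+8 = 86
n=4,i=5: c = 86+9 = 95
n=4,i=6: c = 95+10 = 105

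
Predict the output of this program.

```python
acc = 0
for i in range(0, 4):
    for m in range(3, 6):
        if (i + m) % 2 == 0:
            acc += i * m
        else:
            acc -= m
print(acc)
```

i=0,m=3: odd sum, acc = 0-3 = -3
i=0,m=4: even sum, acc = (-3)+0 = -3
i=0,m=5: odd sum, acc = (-3)-5 = -8
i=1,m=3: even sum, acc = (-8)+3 = -5
i=1,m=4: odd sum, acc = (-5)-4 = -9
i=1,m=5: even sum, acc = (-9)+5 = -4
i=2,m=3: odd sum, acc = (-4)-3 = -7
i=2,m=4: even sum, acc = (-7)+8 = 1
i=2,m=5: odd sum, acc = 1-5 = -4
i=3,m=3: even sum, acc = (-4)+9 = 5
i=3,m=4: odd sum, acc = 5-4 = 1
i=3,m=5: even sum, acc = 1+15 = 16

16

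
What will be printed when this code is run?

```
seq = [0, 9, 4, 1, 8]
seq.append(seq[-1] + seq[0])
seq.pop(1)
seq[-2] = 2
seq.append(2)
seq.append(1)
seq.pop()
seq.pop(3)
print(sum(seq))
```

append seq[-1]+seq[0] = 8+0 = 8 → [0, 9, 4, 1, 8, 8]
pop(1) removes 9 → [0, 4, 1, 8, 8]
seq[-2] = 2 → [0, 4, 1, 2, 8]
append 2 → [0, 4, 1, 2, 8, 2]
append 1 → [0, 4, 1, 2, 8, 2, 1]
pop() removes 1 → [0, 4, 1, 2, 8, 2]
pop(3) removes 2 → [0, 4, 1, 8, 2]
sum = 15

15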